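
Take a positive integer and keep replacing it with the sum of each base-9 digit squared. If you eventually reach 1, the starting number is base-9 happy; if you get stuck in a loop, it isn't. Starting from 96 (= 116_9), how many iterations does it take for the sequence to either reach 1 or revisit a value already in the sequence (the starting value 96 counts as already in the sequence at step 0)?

6

96 = (1,1,6)_9 → 38
38 = (4,2)_9 → 20
20 = (2,2)_9 → 8
8 = (8)_9 → 64
64 = (7,1)_9 → 50
50 = (5,5)_9 → 50  — 50 repeats.
That took 6 steps.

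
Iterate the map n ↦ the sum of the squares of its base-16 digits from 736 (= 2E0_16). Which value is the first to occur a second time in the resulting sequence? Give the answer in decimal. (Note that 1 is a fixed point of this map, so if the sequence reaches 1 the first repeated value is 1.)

169

736 = (2,14,0)_16 → 2² + 14² + 0² = 4 + 196 + 0 = 200
200 = (12,8)_16 → 12² + 8² = 144 + 64 = 208
208 = (13,0)_16 → 13² + 0² = 169 + 0 = 169
169 = (10,9)_16 → 10² + 9² = 100 + 81 = 181
181 = (11,5)_16 → 11² + 5² = 121 + 25 = 146
146 = (9,2)_16 → 9² + 2² = 81 + 4 = 85
85 = (5,5)_16 → 5² + 5² = 25 + 25 = 50
50 = (3,2)_16 → 3² + 2² = 9 + 4 = 13
13 = (13)_16 → 13² = 169  — 169 already appeared earlier.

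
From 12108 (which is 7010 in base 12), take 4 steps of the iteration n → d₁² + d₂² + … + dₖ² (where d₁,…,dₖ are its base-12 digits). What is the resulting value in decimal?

12108 = (7,0,1,0)_12 → 7² + 0² + 1² + 0² = 49 + 0 + 1 + 0 = 50
50 = (4,2)_12 → 4² + 2² = 16 + 4 = 20
20 = (1,8)_12 → 1² + 8² = 1 + 64 = 65
65 = (5,5)_12 → 5² + 5² = 25 + 25 = 50

50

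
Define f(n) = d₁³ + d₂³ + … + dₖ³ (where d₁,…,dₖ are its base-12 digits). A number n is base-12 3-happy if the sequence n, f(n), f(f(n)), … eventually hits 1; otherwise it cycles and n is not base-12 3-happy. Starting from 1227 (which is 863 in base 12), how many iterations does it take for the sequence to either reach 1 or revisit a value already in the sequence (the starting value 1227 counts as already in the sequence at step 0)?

1227 = (8,6,3)_12 → 755
755 = (5,2,11)_12 → 1464
1464 = (10,2,0)_12 → 1008
1008 = (7,0,0)_12 → 343
343 = (2,4,7)_12 → 415
415 = (2,10,7)_12 → 1351
1351 = (9,4,7)_12 → 1136
1136 = (7,10,8)_12 → 1855
1855 = (1,0,10,7)_12 → 1344
1344 = (9,4,0)_12 → 793
793 = (5,6,1)_12 → 342
342 = (2,4,6)_12 → 288
288 = (2,0,0)_12 → 8
8 = (8)_12 → 512
512 = (3,6,8)_12 → 755  — 755 repeats.
That took 15 steps.

15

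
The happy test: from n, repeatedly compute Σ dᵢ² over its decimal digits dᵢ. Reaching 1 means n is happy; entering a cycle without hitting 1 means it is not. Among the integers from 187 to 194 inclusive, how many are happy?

4

187: 187 → 114 → 18 → 65 → 61 → 37 → 58 → 89 → 145 → 42 → 20 → 4 → 16 → 37  (repeats 37)
188: 188 → 129 → 86 → 100 → 1  (reaches 1)
189: 189 → 146 → 53 → 34 → 25 → 29 → 85 → 89 → 145 → 42 → 20 → 4 → 16 → 37 → 58 → 89  (repeats 89)
190: 190 → 82 → 68 → 100 → 1  (reaches 1)
191: 191 → 83 → 73 → 58 → 89 → 145 → 42 → 20 → 4 → 16 → 37 → 58  (repeats 58)
192: 192 → 86 → 100 → 1  (reaches 1)
193: 193 → 91 → 82 → 68 → 100 → 1  (reaches 1)
194: 194 → 98 → 145 → 42 → 20 → 4 → 16 → 37 → 58 → 89 → 145  (repeats 145)
happy: 188, 190, 192, 193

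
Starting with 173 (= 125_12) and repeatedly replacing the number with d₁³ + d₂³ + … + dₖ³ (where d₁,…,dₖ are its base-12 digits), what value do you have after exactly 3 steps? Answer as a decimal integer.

1099

173 = (1,2,5)_12 → 1³ + 2³ + 5³ = 1 + 8 + 125 = 134
134 = (11,2)_12 → 11³ + 2³ = 1331 + 8 = 1339
1339 = (9,3,7)_12 → 9³ + 3³ + 7³ = 729 + 27 + 343 = 1099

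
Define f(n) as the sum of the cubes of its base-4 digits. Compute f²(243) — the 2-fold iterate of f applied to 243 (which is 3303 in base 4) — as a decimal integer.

3

243 = (3,3,0,3)_4 → 3³ + 3³ + 0³ + 3³ = 27 + 27 + 0 + 27 = 81
81 = (1,1,0,1)_4 → 1³ + 1³ + 0³ + 1³ = 1 + 1 + 0 + 1 = 3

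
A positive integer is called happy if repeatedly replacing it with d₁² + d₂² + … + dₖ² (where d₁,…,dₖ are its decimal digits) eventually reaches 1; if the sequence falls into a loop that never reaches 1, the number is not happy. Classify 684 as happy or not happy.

684 → 6² + 8² + 4² = 36 + 64 + 16 = 116
116 → 1² + 1² + 6² = 1 + 1 + 36 = 38
38 → 3² + 8² = 9 + 64 = 73
73 → 7² + 3² = 49 + 9 = 58
58 → 5² + 8² = 25 + 64 = 89
89 → 8² + 9² = 64 + 81 = 145
145 → 1² + 4² + 5² = 1 + 16 + 25 = 42
42 → 4² + 2² = 16 + 4 = 20
20 → 2² + 0² = 4 + 0 = 4
4 → 4² = 16
16 → 1² + 6² = 1 + 36 = 37
37 → 3² + 7² = 9 + 49 = 58  — 58 already seen; the sequence cycles without reaching 1.

not happy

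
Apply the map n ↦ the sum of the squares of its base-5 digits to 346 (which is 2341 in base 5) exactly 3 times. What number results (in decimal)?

4

346 = (2,3,4,1)_5 → 2² + 3² + 4² + 1² = 30
30 = (1,1,0)_5 → 1² + 1² + 0² = 2
2 = (2)_5 → 2² = 4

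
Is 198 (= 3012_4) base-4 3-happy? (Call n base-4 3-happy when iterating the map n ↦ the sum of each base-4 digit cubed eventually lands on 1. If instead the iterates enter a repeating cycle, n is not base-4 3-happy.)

not base-4 3-happy

198 = (3,0,1,2)_4 → 3³ + 0³ + 1³ + 2³ = 36
36 = (2,1,0)_4 → 2³ + 1³ + 0³ = 9
9 = (2,1)_4 → 2³ + 1³ = 9  — 9 already seen; the sequence cycles without reaching 1.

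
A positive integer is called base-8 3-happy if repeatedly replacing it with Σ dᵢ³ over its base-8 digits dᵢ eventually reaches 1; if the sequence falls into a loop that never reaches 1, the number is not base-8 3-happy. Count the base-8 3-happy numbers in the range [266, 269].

266: 266 → 73 → 3 → 27 → 54 → 432 → 432  (repeats 432)
267: 267 → 92 → 92  (repeats 92)
268: 268 → 129 → 9 → 2 → 8 → 1  (reaches 1)
269: 269 → 190 → 567 → 560 → 217 → 55 → 559 → 469 → 476 → 434 → 440 → 559  (repeats 559)
base-8 3-happy: 268

1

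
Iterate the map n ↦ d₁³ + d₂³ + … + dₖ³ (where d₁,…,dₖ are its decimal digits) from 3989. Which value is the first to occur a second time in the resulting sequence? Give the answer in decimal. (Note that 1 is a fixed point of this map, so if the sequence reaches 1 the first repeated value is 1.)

3989 → 1997
1997 → 1802
1802 → 521
521 → 134
134 → 92
92 → 737
737 → 713
713 → 371
371 → 371  — 371 already appeared earlier.

371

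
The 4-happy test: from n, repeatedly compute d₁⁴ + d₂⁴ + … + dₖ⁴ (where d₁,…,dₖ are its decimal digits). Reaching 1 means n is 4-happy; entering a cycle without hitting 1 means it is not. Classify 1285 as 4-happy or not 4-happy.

not 4-happy

1285 → 1⁴ + 2⁴ + 8⁴ + 5⁴ = 1 + 16 + 4096 + 625 = 4738
4738 → 4⁴ + 7⁴ + 3⁴ + 8⁴ = 256 + 2401 + 81 + 4096 = 6834
6834 → 6⁴ + 8⁴ + 3⁴ + 4⁴ = 1296 + 4096 + 81 + 256 = 5729
5729 → 5⁴ + 7⁴ + 2⁴ + 9⁴ = 625 + 2401 + 16 + 6561 = 9603
9603 → 9⁴ + 6⁴ + 0⁴ + 3⁴ = 6561 + 1296 + 0 + 81 = 7938
7938 → 7⁴ + 9⁴ + 3⁴ + 8⁴ = 2401 + 6561 + 81 + 4096 = 13139
13139 → 1⁴ + 3⁴ + 1⁴ + 3⁴ + 9⁴ = 1 + 81 + 1 + 81 + 6561 = 6725
6725 → 6⁴ + 7⁴ + 2⁴ + 5⁴ = 1296 + 2401 + 16 + 625 = 4338
4338 → 4⁴ + 3⁴ + 3⁴ + 8⁴ = 256 + 81 + 81 + 4096 = 4514
4514 → 4⁴ + 5⁴ + 1⁴ + 4⁴ = 256 + 625 + 1 + 256 = 1138
1138 → 1⁴ + 1⁴ + 3⁴ + 8⁴ = 1 + 1 + 81 + 4096 = 4179
4179 → 4⁴ + 1⁴ + 7⁴ + 9⁴ = 256 + 1 + 2401 + 6561 = 9219
9219 → 9⁴ + 2⁴ + 1⁴ + 9⁴ = 6561 + 16 + 1 + 6561 = 13139  — 13139 already seen; the sequence cycles without reaching 1.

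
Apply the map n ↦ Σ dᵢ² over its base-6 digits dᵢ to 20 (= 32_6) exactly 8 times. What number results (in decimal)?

20 = (3,2)_6 → 3² + 2² = 9 + 4 = 13
13 = (2,1)_6 → 2² + 1² = 4 + 1 = 5
5 = (5)_6 → 5² = 25
25 = (4,1)_6 → 4² + 1² = 16 + 1 = 17
17 = (2,5)_6 → 2² + 5² = 4 + 25 = 29
29 = (4,5)_6 → 4² + 5² = 16 + 25 = 41
41 = (1,0,5)_6 → 1² + 0² + 5² = 1 + 0 + 25 = 26
26 = (4,2)_6 → 4² + 2² = 16 + 4 = 20

20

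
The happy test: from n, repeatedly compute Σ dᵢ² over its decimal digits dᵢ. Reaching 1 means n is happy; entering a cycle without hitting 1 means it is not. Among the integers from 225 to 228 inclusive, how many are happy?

225: 225 → 33 → 18 → 65 → 61 → 37 → 58 → 89 → 145 → 42 → 20 → 4 → 16 → 37  (repeats 37)
226: 226 → 44 → 32 → 13 → 10 → 1  (reaches 1)
227: 227 → 57 → 74 → 65 → 61 → 37 → 58 → 89 → 145 → 42 → 20 → 4 → 16 → 37  (repeats 37)
228: 228 → 72 → 53 → 34 → 25 → 29 → 85 → 89 → 145 → 42 → 20 → 4 → 16 → 37 → 58 → 89  (repeats 89)
happy: 226

1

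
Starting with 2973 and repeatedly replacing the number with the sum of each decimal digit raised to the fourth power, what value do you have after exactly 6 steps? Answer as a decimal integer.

8208

2973 → 2⁴ + 9⁴ + 7⁴ + 3⁴ = 16 + 6561 + 2401 + 81 = 9059
9059 → 9⁴ + 0⁴ + 5⁴ + 9⁴ = 6561 + 0 + 625 + 6561 = 13747
13747 → 1⁴ + 3⁴ + 7⁴ + 4⁴ + 7⁴ = 1 + 81 + 2401 + 256 + 2401 = 5140
5140 → 5⁴ + 1⁴ + 4⁴ + 0⁴ = 625 + 1 + 256 + 0 = 882
882 → 8⁴ + 8⁴ + 2⁴ = 4096 + 4096 + 16 = 8208
8208 → 8⁴ + 2⁴ + 0⁴ + 8⁴ = 4096 + 16 + 0 + 4096 = 8208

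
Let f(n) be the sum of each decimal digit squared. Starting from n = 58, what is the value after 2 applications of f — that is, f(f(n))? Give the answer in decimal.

58 → 5² + 8² = 25 + 64 = 89
89 → 8² + 9² = 64 + 81 = 145

145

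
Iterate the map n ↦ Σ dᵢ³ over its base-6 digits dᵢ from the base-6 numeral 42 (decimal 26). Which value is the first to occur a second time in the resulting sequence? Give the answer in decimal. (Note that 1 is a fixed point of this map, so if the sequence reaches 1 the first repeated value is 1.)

9

26 = (4,2)_6 → 4³ + 2³ = 72
72 = (2,0,0)_6 → 2³ + 0³ + 0³ = 8
8 = (1,2)_6 → 1³ + 2³ = 9
9 = (1,3)_6 → 1³ + 3³ = 28
28 = (4,4)_6 → 4³ + 4³ = 128
128 = (3,3,2)_6 → 3³ + 3³ + 2³ = 62
62 = (1,4,2)_6 → 1³ + 4³ + 2³ = 73
73 = (2,0,1)_6 → 2³ + 0³ + 1³ = 9  — 9 already appeared earlier.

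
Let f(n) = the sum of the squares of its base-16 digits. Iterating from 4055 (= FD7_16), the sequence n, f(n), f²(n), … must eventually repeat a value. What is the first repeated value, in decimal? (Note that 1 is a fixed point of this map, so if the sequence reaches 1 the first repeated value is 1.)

85

4055 = (15,13,7)_16 → 15² + 13² + 7² = 443
443 = (1,11,11)_16 → 1² + 11² + 11² = 243
243 = (15,3)_16 → 15² + 3² = 234
234 = (14,10)_16 → 14² + 10² = 296
296 = (1,2,8)_16 → 1² + 2² + 8² = 69
69 = (4,5)_16 → 4² + 5² = 41
41 = (2,9)_16 → 2² + 9² = 85
85 = (5,5)_16 → 5² + 5² = 50
50 = (3,2)_16 → 3² + 2² = 13
13 = (13)_16 → 13² = 169
169 = (10,9)_16 → 10² + 9² = 181
181 = (11,5)_16 → 11² + 5² = 146
146 = (9,2)_16 → 9² + 2² = 85  — 85 already appeared earlier.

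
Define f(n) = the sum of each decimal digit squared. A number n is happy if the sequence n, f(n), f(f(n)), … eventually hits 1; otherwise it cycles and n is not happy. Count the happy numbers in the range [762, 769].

762: 762 → 89 → 145 → 42 → 20 → 4 → 16 → 37 → 58 → 89  — not happy
763: 763 → 94 → 97 → 130 → 10 → 1  — happy
764: 764 → 101 → 2 → 4 → 16 → 37 → 58 → 89 → 145 → 42 → 20 → 4  — not happy
765: 765 → 110 → 2 → 4 → 16 → 37 → 58 → 89 → 145 → 42 → 20 → 4  — not happy
766: 766 → 121 → 6 → 36 → 45 → 41 → 17 → 50 → 25 → 29 → 85 → 89 → 145 → 42 → 20 → 4 → 16 → 37 → 58 → 89  — not happy
767: 767 → 134 → 26 → 40 → 16 → 37 → 58 → 89 → 145 → 42 → 20 → 4 → 16  — not happy
768: 768 → 149 → 98 → 145 → 42 → 20 → 4 → 16 → 37 → 58 → 89 → 145  — not happy
769: 769 → 166 → 73 → 58 → 89 → 145 → 42 → 20 → 4 → 16 → 37 → 58  — not happy
happy: 763

1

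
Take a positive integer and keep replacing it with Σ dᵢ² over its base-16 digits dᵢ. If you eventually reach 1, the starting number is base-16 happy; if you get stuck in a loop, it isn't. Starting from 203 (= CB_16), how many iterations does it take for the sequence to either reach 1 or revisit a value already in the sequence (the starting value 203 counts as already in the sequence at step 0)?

203 = (12,11)_16 → 12² + 11² = 144 + 121 = 265
265 = (1,0,9)_16 → 1² + 0² + 9² = 1 + 0 + 81 = 82
82 = (5,2)_16 → 5² + 2² = 25 + 4 = 29
29 = (1,13)_16 → 1² + 13² = 1 + 169 = 170
170 = (10,10)_16 → 10² + 10² = 100 + 100 = 200
200 = (12,8)_16 → 12² + 8² = 144 + 64 = 208
208 = (13,0)_16 → 13² + 0² = 169 + 0 = 169
169 = (10,9)_16 → 10² + 9² = 100 + 81 = 181
181 = (11,5)_16 → 11² + 5² = 121 + 25 = 146
146 = (9,2)_16 → 9² + 2² = 81 + 4 = 85
85 = (5,5)_16 → 5² + 5² = 25 + 25 = 50
50 = (3,2)_16 → 3² + 2² = 9 + 4 = 13
13 = (13)_16 → 13² = 169  — 169 repeats.
That took 13 steps.

13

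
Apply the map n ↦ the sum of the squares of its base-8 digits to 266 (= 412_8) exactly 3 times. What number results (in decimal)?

266 = (4,1,2)_8 → 4² + 1² + 2² = 21
21 = (2,5)_8 → 2² + 5² = 29
29 = (3,5)_8 → 3² + 5² = 34

34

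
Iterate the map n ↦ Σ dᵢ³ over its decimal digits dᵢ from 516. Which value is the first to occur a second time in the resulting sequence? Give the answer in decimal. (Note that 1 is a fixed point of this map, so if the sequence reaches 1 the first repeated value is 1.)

153

516 → 5³ + 1³ + 6³ = 342
342 → 3³ + 4³ + 2³ = 99
99 → 9³ + 9³ = 1458
1458 → 1³ + 4³ + 5³ + 8³ = 702
702 → 7³ + 0³ + 2³ = 351
351 → 3³ + 5³ + 1³ = 153
153 → 1³ + 5³ + 3³ = 153  — 153 already appeared earlier.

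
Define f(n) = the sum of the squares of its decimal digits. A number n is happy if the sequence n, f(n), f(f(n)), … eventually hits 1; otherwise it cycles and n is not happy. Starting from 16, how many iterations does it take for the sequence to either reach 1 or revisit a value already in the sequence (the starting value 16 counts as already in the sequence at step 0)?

8

16 → 1² + 6² = 1 + 36 = 37
37 → 3² + 7² = 9 + 49 = 58
58 → 5² + 8² = 25 + 64 = 89
89 → 8² + 9² = 64 + 81 = 145
145 → 1² + 4² + 5² = 1 + 16 + 25 = 42
42 → 4² + 2² = 16 + 4 = 20
20 → 2² + 0² = 4 + 0 = 4
4 → 4² = 16  — 16 repeats.
That took 8 steps.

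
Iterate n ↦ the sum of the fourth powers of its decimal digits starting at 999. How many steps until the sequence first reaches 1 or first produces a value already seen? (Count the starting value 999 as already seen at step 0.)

13

999 → 19683
19683 → 12035
12035 → 723
723 → 2498
2498 → 10929
10929 → 13139
13139 → 6725
6725 → 4338
4338 → 4514
4514 → 1138
1138 → 4179
4179 → 9219
9219 → 13139  — 13139 repeats.
That took 13 steps.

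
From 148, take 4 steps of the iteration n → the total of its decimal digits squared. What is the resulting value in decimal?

37

148 → 1² + 4² + 8² = 81
81 → 8² + 1² = 65
65 → 6² + 5² = 61
61 → 6² + 1² = 37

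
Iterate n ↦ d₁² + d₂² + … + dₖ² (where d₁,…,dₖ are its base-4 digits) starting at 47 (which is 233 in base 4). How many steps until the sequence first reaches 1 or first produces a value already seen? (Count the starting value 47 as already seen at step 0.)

47 = (2,3,3)_4 → 2² + 3² + 3² = 22
22 = (1,1,2)_4 → 1² + 1² + 2² = 6
6 = (1,2)_4 → 1² + 2² = 5
5 = (1,1)_4 → 1² + 1² = 2
2 = (2)_4 → 2² = 4
4 = (1,0)_4 → 1² + 0² = 1  — reached 1.
That took 6 steps.

6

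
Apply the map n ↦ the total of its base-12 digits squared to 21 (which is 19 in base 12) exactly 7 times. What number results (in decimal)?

5

21 = (1,9)_12 → 1² + 9² = 1 + 81 = 82
82 = (6,10)_12 → 6² + 10² = 36 + 100 = 136
136 = (11,4)_12 → 11² + 4² = 121 + 16 = 137
137 = (11,5)_12 → 11² + 5² = 121 + 25 = 146
146 = (1,0,2)_12 → 1² + 0² + 2² = 1 + 0 + 4 = 5
5 = (5)_12 → 5² = 25
25 = (2,1)_12 → 2² + 1² = 4 + 1 = 5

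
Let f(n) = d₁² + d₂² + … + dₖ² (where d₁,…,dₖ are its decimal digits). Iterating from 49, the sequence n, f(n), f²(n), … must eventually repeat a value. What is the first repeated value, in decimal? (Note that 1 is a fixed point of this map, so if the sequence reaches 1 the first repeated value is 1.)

49 → 97
97 → 130
130 → 10
10 → 1  — reached the fixed point 1.
1 → 1, so 1 is the first repeated value.

1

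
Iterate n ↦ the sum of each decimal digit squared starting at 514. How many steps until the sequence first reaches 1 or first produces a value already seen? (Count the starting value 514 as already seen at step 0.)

9

514 → 5² + 1² + 4² = 42
42 → 4² + 2² = 20
20 → 2² + 0² = 4
4 → 4² = 16
16 → 1² + 6² = 37
37 → 3² + 7² = 58
58 → 5² + 8² = 89
89 → 8² + 9² = 145
145 → 1² + 4² + 5² = 42  — 42 repeats.
That took 9 steps.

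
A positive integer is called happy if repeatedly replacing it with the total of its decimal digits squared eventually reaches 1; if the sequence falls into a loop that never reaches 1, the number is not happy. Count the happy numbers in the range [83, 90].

1

83: 83 → 73 → 58 → 89 → 145 → 42 → 20 → 4 → 16 → 37 → 58  (repeats 58)
84: 84 → 80 → 64 → 52 → 29 → 85 → 89 → 145 → 42 → 20 → 4 → 16 → 37 → 58 → 89  (repeats 89)
85: 85 → 89 → 145 → 42 → 20 → 4 → 16 → 37 → 58 → 89  (repeats 89)
86: 86 → 100 → 1  (reaches 1)
87: 87 → 113 → 11 → 2 → 4 → 16 → 37 → 58 → 89 → 145 → 42 → 20 → 4  (repeats 4)
88: 88 → 128 → 69 → 117 → 51 → 26 → 40 → 16 → 37 → 58 → 89 → 145 → 42 → 20 → 4 → 16  (repeats 16)
89: 89 → 145 → 42 → 20 → 4 → 16 → 37 → 58 → 89  (repeats 89)
90: 90 → 81 → 65 → 61 → 37 → 58 → 89 → 145 → 42 → 20 → 4 → 16 → 37  (repeats 37)
happy: 86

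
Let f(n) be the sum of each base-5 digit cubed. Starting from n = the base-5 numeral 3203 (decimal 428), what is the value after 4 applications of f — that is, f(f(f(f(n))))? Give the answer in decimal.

428 = (3,2,0,3)_5 → 3³ + 2³ + 0³ + 3³ = 27 + 8 + 0 + 27 = 62
62 = (2,2,2)_5 → 2³ + 2³ + 2³ = 8 + 8 + 8 = 24
24 = (4,4)_5 → 4³ + 4³ = 64 + 64 = 128
128 = (1,0,0,3)_5 → 1³ + 0³ + 0³ + 3³ = 1 + 0 + 0 + 27 = 28

28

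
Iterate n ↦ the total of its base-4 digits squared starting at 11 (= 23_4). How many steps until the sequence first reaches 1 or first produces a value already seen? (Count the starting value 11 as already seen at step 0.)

11 = (2,3)_4 → 2² + 3² = 13
13 = (3,1)_4 → 3² + 1² = 10
10 = (2,2)_4 → 2² + 2² = 8
8 = (2,0)_4 → 2² + 0² = 4
4 = (1,0)_4 → 1² + 0² = 1  — reached 1.
That took 5 steps.

5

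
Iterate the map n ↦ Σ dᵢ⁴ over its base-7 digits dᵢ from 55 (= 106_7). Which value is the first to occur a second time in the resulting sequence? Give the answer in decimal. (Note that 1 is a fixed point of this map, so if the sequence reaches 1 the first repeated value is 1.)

803

55 = (1,0,6)_7 → 1⁴ + 0⁴ + 6⁴ = 1 + 0 + 1296 = 1297
1297 = (3,5,3,2)_7 → 3⁴ + 5⁴ + 3⁴ + 2⁴ = 81 + 625 + 81 + 16 = 803
803 = (2,2,2,5)_7 → 2⁴ + 2⁴ + 2⁴ + 5⁴ = 16 + 16 + 16 + 625 = 673
673 = (1,6,5,1)_7 → 1⁴ + 6⁴ + 5⁴ + 1⁴ = 1 + 1296 + 625 + 1 = 1923
1923 = (5,4,1,5)_7 → 5⁴ + 4⁴ + 1⁴ + 5⁴ = 625 + 256 + 1 + 625 = 1507
1507 = (4,2,5,2)_7 → 4⁴ + 2⁴ + 5⁴ + 2⁴ = 256 + 16 + 625 + 16 = 913
913 = (2,4,4,3)_7 → 2⁴ + 4⁴ + 4⁴ + 3⁴ = 16 + 256 + 256 + 81 = 609
609 = (1,5,3,0)_7 → 1⁴ + 5⁴ + 3⁴ + 0⁴ = 1 + 625 + 81 + 0 = 707
707 = (2,0,3,0)_7 → 2⁴ + 0⁴ + 3⁴ + 0⁴ = 16 + 0 + 81 + 0 = 97
97 = (1,6,6)_7 → 1⁴ + 6⁴ + 6⁴ = 1 + 1296 + 1296 = 2593
2593 = (1,0,3,6,3)_7 → 1⁴ + 0⁴ + 3⁴ + 6⁴ + 3⁴ = 1 + 0 + 81 + 1296 + 81 = 1459
1459 = (4,1,5,3)_7 → 4⁴ + 1⁴ + 5⁴ + 3⁴ = 256 + 1 + 625 + 81 = 963
963 = (2,5,4,4)_7 → 2⁴ + 5⁴ + 4⁴ + 4⁴ = 16 + 625 + 256 + 256 = 1153
1153 = (3,2,3,5)_7 → 3⁴ + 2⁴ + 3⁴ + 5⁴ = 81 + 16 + 81 + 625 = 803  — 803 already appeared earlier.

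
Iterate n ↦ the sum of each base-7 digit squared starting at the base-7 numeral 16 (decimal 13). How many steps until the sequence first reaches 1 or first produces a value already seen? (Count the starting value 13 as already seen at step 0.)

4

13 = (1,6)_7 → 1² + 6² = 37
37 = (5,2)_7 → 5² + 2² = 29
29 = (4,1)_7 → 4² + 1² = 17
17 = (2,3)_7 → 2² + 3² = 13  — 13 repeats.
That took 4 steps.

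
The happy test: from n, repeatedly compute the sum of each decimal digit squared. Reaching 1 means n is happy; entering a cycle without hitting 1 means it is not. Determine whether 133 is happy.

133 → 1² + 3² + 3² = 1 + 9 + 9 = 19
19 → 1² + 9² = 1 + 81 = 82
82 → 8² + 2² = 64 + 4 = 68
68 → 6² + 8² = 36 + 64 = 100
100 → 1² + 0² + 0² = 1 + 0 + 0 = 1  — reached 1.

happy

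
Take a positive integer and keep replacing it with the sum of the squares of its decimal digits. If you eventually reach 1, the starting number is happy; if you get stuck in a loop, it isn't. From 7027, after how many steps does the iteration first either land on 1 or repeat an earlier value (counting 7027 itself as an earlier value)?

14

7027 → 7² + 0² + 2² + 7² = 102
102 → 1² + 0² + 2² = 5
5 → 5² = 25
25 → 2² + 5² = 29
29 → 2² + 9² = 85
85 → 8² + 5² = 89
89 → 8² + 9² = 145
145 → 1² + 4² + 5² = 42
42 → 4² + 2² = 20
20 → 2² + 0² = 4
4 → 4² = 16
16 → 1² + 6² = 37
37 → 3² + 7² = 58
58 → 5² + 8² = 89  — 89 repeats.
That took 14 steps.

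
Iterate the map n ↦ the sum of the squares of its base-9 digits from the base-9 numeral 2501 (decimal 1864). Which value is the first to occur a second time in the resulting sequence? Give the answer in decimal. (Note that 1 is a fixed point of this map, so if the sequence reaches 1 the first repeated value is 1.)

50

1864 = (2,5,0,1)_9 → 2² + 5² + 0² + 1² = 4 + 25 + 0 + 1 = 30
30 = (3,3)_9 → 3² + 3² = 9 + 9 = 18
18 = (2,0)_9 → 2² + 0² = 4 + 0 = 4
4 = (4)_9 → 4² = 16
16 = (1,7)_9 → 1² + 7² = 1 + 49 = 50
50 = (5,5)_9 → 5² + 5² = 25 + 25 = 50  — 50 already appeared earlier.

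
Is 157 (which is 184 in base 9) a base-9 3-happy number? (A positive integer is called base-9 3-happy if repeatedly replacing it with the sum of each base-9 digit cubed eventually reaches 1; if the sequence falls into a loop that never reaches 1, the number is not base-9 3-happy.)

157 = (1,8,4)_9 → 1³ + 8³ + 4³ = 1 + 512 + 64 = 577
577 = (7,1,1)_9 → 7³ + 1³ + 1³ = 343 + 1 + 1 = 345
345 = (4,2,3)_9 → 4³ + 2³ + 3³ = 64 + 8 + 27 = 99
99 = (1,2,0)_9 → 1³ + 2³ + 0³ = 1 + 8 + 0 = 9
9 = (1,0)_9 → 1³ + 0³ = 1 + 0 = 1  — reached 1.

base-9 3-happy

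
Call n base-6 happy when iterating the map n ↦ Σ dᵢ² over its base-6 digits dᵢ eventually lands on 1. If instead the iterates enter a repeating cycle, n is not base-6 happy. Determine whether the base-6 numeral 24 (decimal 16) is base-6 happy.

16 = (2,4)_6 → 20
20 = (3,2)_6 → 13
13 = (2,1)_6 → 5
5 = (5)_6 → 25
25 = (4,1)_6 → 17
17 = (2,5)_6 → 29
29 = (4,5)_6 → 41
41 = (1,0,5)_6 → 26
26 = (4,2)_6 → 20  — 20 already seen; the sequence cycles without reaching 1.

not base-6 happy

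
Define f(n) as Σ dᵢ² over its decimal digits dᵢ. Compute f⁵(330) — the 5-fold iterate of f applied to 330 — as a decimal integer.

58

330 → 3² + 3² + 0² = 18
18 → 1² + 8² = 65
65 → 6² + 5² = 61
61 → 6² + 1² = 37
37 → 3² + 7² = 58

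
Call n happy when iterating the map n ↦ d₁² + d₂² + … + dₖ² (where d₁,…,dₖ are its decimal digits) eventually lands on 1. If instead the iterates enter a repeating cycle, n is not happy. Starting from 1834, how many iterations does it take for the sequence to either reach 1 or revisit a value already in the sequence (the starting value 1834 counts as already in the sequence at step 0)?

1834 → 1² + 8² + 3² + 4² = 1 + 64 + 9 + 16 = 90
90 → 9² + 0² = 81 + 0 = 81
81 → 8² + 1² = 64 + 1 = 65
65 → 6² + 5² = 36 + 25 = 61
61 → 6² + 1² = 36 + 1 = 37
37 → 3² + 7² = 9 + 49 = 58
58 → 5² + 8² = 25 + 64 = 89
89 → 8² + 9² = 64 + 81 = 145
145 → 1² + 4² + 5² = 1 + 16 + 25 = 42
42 → 4² + 2² = 16 + 4 = 20
20 → 2² + 0² = 4 + 0 = 4
4 → 4² = 16
16 → 1² + 6² = 1 + 36 = 37  — 37 repeats.
That took 13 steps.

13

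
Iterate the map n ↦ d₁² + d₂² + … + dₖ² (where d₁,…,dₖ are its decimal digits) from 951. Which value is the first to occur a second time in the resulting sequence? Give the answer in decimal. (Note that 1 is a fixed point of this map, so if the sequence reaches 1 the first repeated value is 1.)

951 → 9² + 5² + 1² = 107
107 → 1² + 0² + 7² = 50
50 → 5² + 0² = 25
25 → 2² + 5² = 29
29 → 2² + 9² = 85
85 → 8² + 5² = 89
89 → 8² + 9² = 145
145 → 1² + 4² + 5² = 42
42 → 4² + 2² = 20
20 → 2² + 0² = 4
4 → 4² = 16
16 → 1² + 6² = 37
37 → 3² + 7² = 58
58 → 5² + 8² = 89  — 89 already appeared earlier.

89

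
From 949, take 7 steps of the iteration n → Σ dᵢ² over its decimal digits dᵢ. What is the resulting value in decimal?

58

949 → 9² + 4² + 9² = 178
178 → 1² + 7² + 8² = 114
114 → 1² + 1² + 4² = 18
18 → 1² + 8² = 65
65 → 6² + 5² = 61
61 → 6² + 1² = 37
37 → 3² + 7² = 58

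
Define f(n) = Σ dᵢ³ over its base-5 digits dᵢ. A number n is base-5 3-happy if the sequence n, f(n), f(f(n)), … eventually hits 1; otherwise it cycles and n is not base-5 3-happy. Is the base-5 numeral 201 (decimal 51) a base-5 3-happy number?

51 = (2,0,1)_5 → 2³ + 0³ + 1³ = 9
9 = (1,4)_5 → 1³ + 4³ = 65
65 = (2,3,0)_5 → 2³ + 3³ + 0³ = 35
35 = (1,2,0)_5 → 1³ + 2³ + 0³ = 9  — 9 already seen; the sequence cycles without reaching 1.

not base-5 3-happy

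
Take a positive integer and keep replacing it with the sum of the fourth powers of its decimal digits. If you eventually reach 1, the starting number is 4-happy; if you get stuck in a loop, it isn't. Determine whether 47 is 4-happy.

47 → 2657
2657 → 4338
4338 → 4514
4514 → 1138
1138 → 4179
4179 → 9219
9219 → 13139
13139 → 6725
6725 → 4338  — 4338 already seen; the sequence cycles without reaching 1.

not 4-happy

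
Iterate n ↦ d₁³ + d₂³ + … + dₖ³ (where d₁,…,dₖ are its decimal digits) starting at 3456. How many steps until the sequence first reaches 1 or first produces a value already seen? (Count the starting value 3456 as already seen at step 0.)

3456 → 3³ + 4³ + 5³ + 6³ = 432
432 → 4³ + 3³ + 2³ = 99
99 → 9³ + 9³ = 1458
1458 → 1³ + 4³ + 5³ + 8³ = 702
702 → 7³ + 0³ + 2³ = 351
351 → 3³ + 5³ + 1³ = 153
153 → 1³ + 5³ + 3³ = 153  — 153 repeats.
That took 7 steps.

7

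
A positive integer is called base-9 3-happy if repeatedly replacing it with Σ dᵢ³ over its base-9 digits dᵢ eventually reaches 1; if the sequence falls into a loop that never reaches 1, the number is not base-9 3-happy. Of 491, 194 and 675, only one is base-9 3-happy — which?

491: 491 → 341 → 577 → 345 → 99 → 9 → 1  — reaches 1 (base-9 3-happy)
194: 194 → 160 → 856 → 128 → 134 → 638 → 1198 → 470 → 476 → 980 → 540 → 432 → 152 → 856  — repeats 856 (not base-9 3-happy)
675: 675 → 539 → 853 → 409 → 189 → 35 → 539  — repeats 539 (not base-9 3-happy)

491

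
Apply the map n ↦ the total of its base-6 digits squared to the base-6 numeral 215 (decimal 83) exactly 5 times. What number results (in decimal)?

41

83 = (2,1,5)_6 → 30
30 = (5,0)_6 → 25
25 = (4,1)_6 → 17
17 = (2,5)_6 → 29
29 = (4,5)_6 → 41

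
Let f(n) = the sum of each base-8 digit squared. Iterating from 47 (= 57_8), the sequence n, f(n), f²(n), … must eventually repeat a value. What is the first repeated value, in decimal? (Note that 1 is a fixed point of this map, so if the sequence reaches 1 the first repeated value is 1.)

47 = (5,7)_8 → 5² + 7² = 74
74 = (1,1,2)_8 → 1² + 1² + 2² = 6
6 = (6)_8 → 6² = 36
36 = (4,4)_8 → 4² + 4² = 32
32 = (4,0)_8 → 4² + 0² = 16
16 = (2,0)_8 → 2² + 0² = 4
4 = (4)_8 → 4² = 16  — 16 already appeared earlier.

16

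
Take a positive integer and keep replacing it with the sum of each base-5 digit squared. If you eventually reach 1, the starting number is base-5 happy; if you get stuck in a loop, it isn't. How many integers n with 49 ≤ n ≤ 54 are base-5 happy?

2

49: 49 → 33 → 11 → 5 → 1  (reaches 1)
50: 50 → 4 → 16 → 10 → 4  (repeats 4)
51: 51 → 5 → 1  (reaches 1)
52: 52 → 8 → 10 → 4 → 16 → 10  (repeats 10)
53: 53 → 13 → 13  (repeats 13)
54: 54 → 20 → 16 → 10 → 4 → 16  (repeats 16)
base-5 happy: 49, 51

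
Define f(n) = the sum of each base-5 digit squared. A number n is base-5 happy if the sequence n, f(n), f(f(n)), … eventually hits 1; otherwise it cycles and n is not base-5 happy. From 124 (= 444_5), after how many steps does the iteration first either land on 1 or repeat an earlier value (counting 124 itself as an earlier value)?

124 = (4,4,4)_5 → 4² + 4² + 4² = 48
48 = (1,4,3)_5 → 1² + 4² + 3² = 26
26 = (1,0,1)_5 → 1² + 0² + 1² = 2
2 = (2)_5 → 2² = 4
4 = (4)_5 → 4² = 16
16 = (3,1)_5 → 3² + 1² = 10
10 = (2,0)_5 → 2² + 0² = 4  — 4 repeats.
That took 7 steps.

7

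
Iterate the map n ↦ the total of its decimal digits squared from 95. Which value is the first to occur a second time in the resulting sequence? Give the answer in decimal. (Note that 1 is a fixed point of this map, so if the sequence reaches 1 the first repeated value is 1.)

95 → 9² + 5² = 106
106 → 1² + 0² + 6² = 37
37 → 3² + 7² = 58
58 → 5² + 8² = 89
89 → 8² + 9² = 145
145 → 1² + 4² + 5² = 42
42 → 4² + 2² = 20
20 → 2² + 0² = 4
4 → 4² = 16
16 → 1² + 6² = 37  — 37 already appeared earlier.

37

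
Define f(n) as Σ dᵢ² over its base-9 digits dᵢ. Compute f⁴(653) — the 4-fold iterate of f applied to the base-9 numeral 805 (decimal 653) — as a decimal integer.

653 = (8,0,5)_9 → 89
89 = (1,0,8)_9 → 65
65 = (7,2)_9 → 53
53 = (5,8)_9 → 89

89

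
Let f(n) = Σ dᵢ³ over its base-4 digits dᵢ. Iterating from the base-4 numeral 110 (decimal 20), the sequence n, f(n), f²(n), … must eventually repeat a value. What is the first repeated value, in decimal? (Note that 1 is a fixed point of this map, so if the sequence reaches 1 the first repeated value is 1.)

20 = (1,1,0)_4 → 1³ + 1³ + 0³ = 2
2 = (2)_4 → 2³ = 8
8 = (2,0)_4 → 2³ + 0³ = 8  — 8 already appeared earlier.

8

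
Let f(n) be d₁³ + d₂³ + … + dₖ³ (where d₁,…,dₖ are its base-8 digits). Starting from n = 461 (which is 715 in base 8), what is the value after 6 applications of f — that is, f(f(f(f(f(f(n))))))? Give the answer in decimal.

469

461 = (7,1,5)_8 → 7³ + 1³ + 5³ = 469
469 = (7,2,5)_8 → 7³ + 2³ + 5³ = 476
476 = (7,3,4)_8 → 7³ + 3³ + 4³ = 434
434 = (6,6,2)_8 → 6³ + 6³ + 2³ = 440
440 = (6,7,0)_8 → 6³ + 7³ + 0³ = 559
559 = (1,0,5,7)_8 → 1³ + 0³ + 5³ + 7³ = 469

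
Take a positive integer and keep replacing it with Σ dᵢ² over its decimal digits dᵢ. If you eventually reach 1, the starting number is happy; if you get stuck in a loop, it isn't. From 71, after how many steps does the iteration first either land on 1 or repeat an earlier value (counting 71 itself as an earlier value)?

13

71 → 7² + 1² = 50
50 → 5² + 0² = 25
25 → 2² + 5² = 29
29 → 2² + 9² = 85
85 → 8² + 5² = 89
89 → 8² + 9² = 145
145 → 1² + 4² + 5² = 42
42 → 4² + 2² = 20
20 → 2² + 0² = 4
4 → 4² = 16
16 → 1² + 6² = 37
37 → 3² + 7² = 58
58 → 5² + 8² = 89  — 89 repeats.
That took 13 steps.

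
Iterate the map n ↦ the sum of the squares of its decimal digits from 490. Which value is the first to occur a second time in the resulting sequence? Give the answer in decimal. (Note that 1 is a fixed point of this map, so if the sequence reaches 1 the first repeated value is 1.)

490 → 4² + 9² + 0² = 97
97 → 9² + 7² = 130
130 → 1² + 3² + 0² = 10
10 → 1² + 0² = 1  — reached the fixed point 1.
1 → 1, so 1 is the first repeated value.

1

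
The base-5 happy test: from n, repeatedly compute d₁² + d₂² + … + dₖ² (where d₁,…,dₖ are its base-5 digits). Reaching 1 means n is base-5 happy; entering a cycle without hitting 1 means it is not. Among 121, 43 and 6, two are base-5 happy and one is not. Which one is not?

6

121: 121 → 33 → 11 → 5 → 1  — reaches 1 (base-5 happy)
43: 43 → 19 → 25 → 1  — reaches 1 (base-5 happy)
6: 6 → 2 → 4 → 16 → 10 → 4  — repeats 4 (not base-5 happy)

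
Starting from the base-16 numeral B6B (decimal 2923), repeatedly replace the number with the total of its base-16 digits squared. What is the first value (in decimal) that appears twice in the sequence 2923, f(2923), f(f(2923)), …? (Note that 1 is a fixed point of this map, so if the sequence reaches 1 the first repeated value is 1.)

2923 = (11,6,11)_16 → 11² + 6² + 11² = 278
278 = (1,1,6)_16 → 1² + 1² + 6² = 38
38 = (2,6)_16 → 2² + 6² = 40
40 = (2,8)_16 → 2² + 8² = 68
68 = (4,4)_16 → 4² + 4² = 32
32 = (2,0)_16 → 2² + 0² = 4
4 = (4)_16 → 4² = 16
16 = (1,0)_16 → 1² + 0² = 1  — reached the fixed point 1.
1 → 1, so 1 is the first repeated value.

1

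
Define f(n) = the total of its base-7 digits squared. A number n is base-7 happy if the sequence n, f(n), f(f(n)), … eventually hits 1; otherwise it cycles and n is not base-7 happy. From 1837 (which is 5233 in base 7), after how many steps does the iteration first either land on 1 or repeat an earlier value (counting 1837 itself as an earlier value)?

5

1837 = (5,2,3,3)_7 → 5² + 2² + 3² + 3² = 47
47 = (6,5)_7 → 6² + 5² = 61
61 = (1,1,5)_7 → 1² + 1² + 5² = 27
27 = (3,6)_7 → 3² + 6² = 45
45 = (6,3)_7 → 6² + 3² = 45  — 45 repeats.
That took 5 steps.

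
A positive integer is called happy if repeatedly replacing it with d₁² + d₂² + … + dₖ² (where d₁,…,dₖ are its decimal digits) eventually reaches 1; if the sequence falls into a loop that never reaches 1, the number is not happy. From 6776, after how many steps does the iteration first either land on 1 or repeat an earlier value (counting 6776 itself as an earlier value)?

14

6776 → 170
170 → 50
50 → 25
25 → 29
29 → 85
85 → 89
89 → 145
145 → 42
42 → 20
20 → 4
4 → 16
16 → 37
37 → 58
58 → 89  — 89 repeats.
That took 14 steps.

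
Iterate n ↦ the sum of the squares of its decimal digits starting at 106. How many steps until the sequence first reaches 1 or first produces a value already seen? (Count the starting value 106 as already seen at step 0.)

106 → 37
37 → 58
58 → 89
89 → 145
145 → 42
42 → 20
20 → 4
4 → 16
16 → 37  — 37 repeats.
That took 9 steps.

9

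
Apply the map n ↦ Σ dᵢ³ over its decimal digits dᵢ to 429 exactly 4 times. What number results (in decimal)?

429 → 4³ + 2³ + 9³ = 801
801 → 8³ + 0³ + 1³ = 513
513 → 5³ + 1³ + 3³ = 153
153 → 1³ + 5³ + 3³ = 153

153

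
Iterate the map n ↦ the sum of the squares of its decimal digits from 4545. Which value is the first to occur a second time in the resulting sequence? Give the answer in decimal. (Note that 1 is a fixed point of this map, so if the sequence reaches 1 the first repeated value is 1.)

4545 → 4² + 5² + 4² + 5² = 16 + 25 + 16 + 25 = 82
82 → 8² + 2² = 64 + 4 = 68
68 → 6² + 8² = 36 + 64 = 100
100 → 1² + 0² + 0² = 1 + 0 + 0 = 1  — reached the fixed point 1.
1 → 1, so 1 is the first repeated value.

1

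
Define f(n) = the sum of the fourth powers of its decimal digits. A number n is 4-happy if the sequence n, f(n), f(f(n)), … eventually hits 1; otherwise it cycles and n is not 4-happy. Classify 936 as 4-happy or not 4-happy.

not 4-happy

936 → 9⁴ + 3⁴ + 6⁴ = 6561 + 81 + 1296 = 7938
7938 → 7⁴ + 9⁴ + 3⁴ + 8⁴ = 2401 + 6561 + 81 + 4096 = 13139
13139 → 1⁴ + 3⁴ + 1⁴ + 3⁴ + 9⁴ = 1 + 81 + 1 + 81 + 6561 = 6725
6725 → 6⁴ + 7⁴ + 2⁴ + 5⁴ = 1296 + 2401 + 16 + 625 = 4338
4338 → 4⁴ + 3⁴ + 3⁴ + 8⁴ = 256 + 81 + 81 + 4096 = 4514
4514 → 4⁴ + 5⁴ + 1⁴ + 4⁴ = 256 + 625 + 1 + 256 = 1138
1138 → 1⁴ + 1⁴ + 3⁴ + 8⁴ = 1 + 1 + 81 + 4096 = 4179
4179 → 4⁴ + 1⁴ + 7⁴ + 9⁴ = 256 + 1 + 2401 + 6561 = 9219
9219 → 9⁴ + 2⁴ + 1⁴ + 9⁴ = 6561 + 16 + 1 + 6561 = 13139  — 13139 already seen; the sequence cycles without reaching 1.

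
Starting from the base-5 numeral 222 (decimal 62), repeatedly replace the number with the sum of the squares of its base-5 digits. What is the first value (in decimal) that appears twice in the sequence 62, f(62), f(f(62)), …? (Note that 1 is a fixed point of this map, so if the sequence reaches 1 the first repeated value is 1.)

10

62 = (2,2,2)_5 → 2² + 2² + 2² = 12
12 = (2,2)_5 → 2² + 2² = 8
8 = (1,3)_5 → 1² + 3² = 10
10 = (2,0)_5 → 2² + 0² = 4
4 = (4)_5 → 4² = 16
16 = (3,1)_5 → 3² + 1² = 10  — 10 already appeared earlier.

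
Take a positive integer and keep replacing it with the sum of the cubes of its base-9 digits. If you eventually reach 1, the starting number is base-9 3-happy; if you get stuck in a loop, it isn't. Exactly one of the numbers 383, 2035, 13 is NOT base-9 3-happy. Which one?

383: 383 → 405 → 125 → 577 → 345 → 99 → 9 → 1  — reaches 1 (base-9 3-happy)
2035: 2035 → 353 → 99 → 9 → 1  — reaches 1 (base-9 3-happy)
13: 13 → 65 → 351 → 91 → 3 → 27 → 27  — repeats 27 (not base-9 3-happy)

13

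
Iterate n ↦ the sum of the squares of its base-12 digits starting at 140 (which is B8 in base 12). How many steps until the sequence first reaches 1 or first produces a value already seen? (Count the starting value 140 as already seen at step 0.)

140 = (11,8)_12 → 11² + 8² = 185
185 = (1,3,5)_12 → 1² + 3² + 5² = 35
35 = (2,11)_12 → 2² + 11² = 125
125 = (10,5)_12 → 10² + 5² = 125  — 125 repeats.
That took 4 steps.

4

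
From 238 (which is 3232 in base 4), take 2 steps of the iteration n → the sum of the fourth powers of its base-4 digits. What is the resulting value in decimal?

238 = (3,2,3,2)_4 → 3⁴ + 2⁴ + 3⁴ + 2⁴ = 81 + 16 + 81 + 16 = 194
194 = (3,0,0,2)_4 → 3⁴ + 0⁴ + 0⁴ + 2⁴ = 81 + 0 + 0 + 16 = 97

97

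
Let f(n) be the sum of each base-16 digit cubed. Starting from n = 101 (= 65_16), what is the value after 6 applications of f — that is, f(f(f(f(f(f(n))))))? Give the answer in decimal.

2927

101 = (6,5)_16 → 341
341 = (1,5,5)_16 → 251
251 = (15,11)_16 → 4706
4706 = (1,2,6,2)_16 → 233
233 = (14,9)_16 → 3473
3473 = (13,9,1)_16 → 2927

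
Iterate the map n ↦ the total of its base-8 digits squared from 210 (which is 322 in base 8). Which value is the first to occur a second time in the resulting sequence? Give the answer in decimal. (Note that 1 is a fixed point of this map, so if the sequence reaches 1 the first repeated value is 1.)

5

210 = (3,2,2)_8 → 3² + 2² + 2² = 17
17 = (2,1)_8 → 2² + 1² = 5
5 = (5)_8 → 5² = 25
25 = (3,1)_8 → 3² + 1² = 10
10 = (1,2)_8 → 1² + 2² = 5  — 5 already appeared earlier.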